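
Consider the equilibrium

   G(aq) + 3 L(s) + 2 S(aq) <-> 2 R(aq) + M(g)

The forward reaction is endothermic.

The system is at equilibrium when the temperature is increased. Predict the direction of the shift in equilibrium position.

right

The forward reaction is endothermic. Raising T favours the endothermic direction — shift to the right.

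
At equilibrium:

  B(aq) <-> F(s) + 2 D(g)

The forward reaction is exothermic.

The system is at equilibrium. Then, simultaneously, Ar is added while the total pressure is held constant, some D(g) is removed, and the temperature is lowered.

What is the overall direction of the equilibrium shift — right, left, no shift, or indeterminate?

right

Adding inert gas at constant total pressure expands the volume and lowers every reacting partial pressure. With Δn_gas = 2 − 0 = +2, Q moves away from K toward the side with fewer gas moles, so the system shifts toward the side with more gas moles — to the right.
Removing D (g), a product, drives the reaction to the right.
The forward reaction is exothermic. Lowering T favours the exothermic direction — shift to the right.
All effects act in the same direction — net shift to the right.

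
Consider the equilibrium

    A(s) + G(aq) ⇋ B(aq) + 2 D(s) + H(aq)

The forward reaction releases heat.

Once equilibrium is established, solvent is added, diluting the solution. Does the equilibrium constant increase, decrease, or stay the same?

The equilibrium constant depends only on temperature. This perturbation may move the position of equilibrium, but since T is unchanged, K itself is unchanged.

unchanged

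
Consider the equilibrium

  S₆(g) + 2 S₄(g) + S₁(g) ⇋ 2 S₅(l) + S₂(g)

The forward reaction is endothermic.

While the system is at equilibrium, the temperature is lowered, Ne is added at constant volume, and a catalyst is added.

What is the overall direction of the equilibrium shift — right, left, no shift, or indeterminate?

left

The forward reaction is endothermic. Lowering T favours the exothermic direction — shift to the left.
At constant volume, adding an inert gas leaves every reacting species' partial pressure unchanged, so Q is unchanged — no shift from this change.
A catalyst speeds both forward and reverse rates equally; it changes neither Q nor K — no shift from this change.
Only the nonzero effect(s) matter; the net shift is to the left.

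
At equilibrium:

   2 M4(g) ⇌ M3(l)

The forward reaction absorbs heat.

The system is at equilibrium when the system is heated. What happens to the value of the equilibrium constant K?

increases

K depends on temperature via the van 't Hoff relation. The forward reaction is endothermic, so raising T increases K.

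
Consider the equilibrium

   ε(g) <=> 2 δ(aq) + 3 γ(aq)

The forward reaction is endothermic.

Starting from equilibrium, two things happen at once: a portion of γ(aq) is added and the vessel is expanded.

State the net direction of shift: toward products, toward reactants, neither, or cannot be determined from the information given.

Adding γ (aq), a product, drives the reaction to the left.
Gas moles: reactants 1, products 0 (Δn_gas = -1). Expansion shifts the system toward the side with more moles of gas — to the left.
All effects act in the same direction — net shift to the left.

left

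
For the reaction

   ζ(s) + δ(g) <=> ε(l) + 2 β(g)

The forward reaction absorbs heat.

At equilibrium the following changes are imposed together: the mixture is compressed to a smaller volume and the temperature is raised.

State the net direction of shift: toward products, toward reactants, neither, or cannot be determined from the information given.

Gas moles: reactants 1, products 2 (Δn_gas = +1). Compression shifts the system toward the side with fewer moles of gas — to the left.
The forward reaction is endothermic. Raising T favours the endothermic direction — shift to the right.
The individual effects push in opposite directions; without quantitative information the net direction cannot be determined.

cannot be determined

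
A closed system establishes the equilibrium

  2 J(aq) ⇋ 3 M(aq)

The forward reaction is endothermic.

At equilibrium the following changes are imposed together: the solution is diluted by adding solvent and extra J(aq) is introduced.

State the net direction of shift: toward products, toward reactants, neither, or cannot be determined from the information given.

Dilution lowers every aqueous concentration by the same factor. Δn_aq = 3 − 2 = +1, so the system shifts toward the side with more dissolved moles — to the right.
Adding J (aq), a reactant, drives the reaction to the right.
All effects act in the same direction — net shift to the right.

right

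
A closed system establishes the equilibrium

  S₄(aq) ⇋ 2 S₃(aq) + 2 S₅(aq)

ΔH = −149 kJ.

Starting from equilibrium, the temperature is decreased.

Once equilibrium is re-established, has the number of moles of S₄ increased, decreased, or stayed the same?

The forward reaction is exothermic. Lowering T favours the exothermic direction — shift to the right.
The net shift is to the right. S₄ is a reactant, so its amount decreases.

decreases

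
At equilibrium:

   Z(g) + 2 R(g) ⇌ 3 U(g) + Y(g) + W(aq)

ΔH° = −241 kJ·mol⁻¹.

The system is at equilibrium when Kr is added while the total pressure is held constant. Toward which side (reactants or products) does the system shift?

Adding inert gas at constant total pressure expands the volume and lowers every reacting partial pressure. With Δn_gas = 4 − 3 = +1, Q moves away from K toward the side with fewer gas moles, so the system shifts toward the side with more gas moles — to the right.

right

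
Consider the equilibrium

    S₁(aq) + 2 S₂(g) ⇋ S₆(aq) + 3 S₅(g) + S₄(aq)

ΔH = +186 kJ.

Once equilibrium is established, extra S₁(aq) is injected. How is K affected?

unchanged

The equilibrium constant depends only on temperature. This perturbation may move the position of equilibrium, but since T is unchanged, K itself is unchanged.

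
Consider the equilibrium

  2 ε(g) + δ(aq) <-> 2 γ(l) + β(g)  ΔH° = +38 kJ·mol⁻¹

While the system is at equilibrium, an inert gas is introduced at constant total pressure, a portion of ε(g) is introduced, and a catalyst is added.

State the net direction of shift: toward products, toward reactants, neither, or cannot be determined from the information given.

Adding inert gas at constant total pressure expands the volume and lowers every reacting partial pressure. With Δn_gas = 1 − 2 = -1, Q moves away from K toward the side with fewer gas moles, so the system shifts toward the side with more gas moles — to the left.
Adding ε (g), a reactant, drives the reaction to the right.
A catalyst speeds both forward and reverse rates equally; it changes neither Q nor K — no shift from this change.
The individual effects push in opposite directions; without quantitative information the net direction cannot be determined.

cannot be determined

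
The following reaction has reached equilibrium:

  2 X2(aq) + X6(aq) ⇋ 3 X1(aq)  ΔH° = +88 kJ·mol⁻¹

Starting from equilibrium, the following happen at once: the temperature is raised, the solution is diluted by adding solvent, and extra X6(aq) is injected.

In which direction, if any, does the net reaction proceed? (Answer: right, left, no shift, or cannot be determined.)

right

The forward reaction is endothermic. Raising T favours the endothermic direction — shift to the right.
Dilution scales every aqueous concentration by the same factor. Δn_aq = 3 − 3 = 0, so Q is unchanged — no shift.
Adding X6 (aq), a reactant, drives the reaction to the right.
Only the nonzero effect(s) matter; the net shift is to the right.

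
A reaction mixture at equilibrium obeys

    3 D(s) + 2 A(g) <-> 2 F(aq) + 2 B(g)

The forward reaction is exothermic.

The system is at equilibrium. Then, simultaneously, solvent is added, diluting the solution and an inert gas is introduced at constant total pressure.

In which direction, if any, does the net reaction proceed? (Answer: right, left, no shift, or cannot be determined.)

right

Dilution lowers every aqueous concentration by the same factor. Δn_aq = 2 − 0 = +2, so the system shifts toward the side with more dissolved moles — to the right.
Adding inert gas at constant total pressure expands the volume, scaling every reacting partial pressure by the same factor. Δn_gas = 2 − 2 = 0, so Q is unchanged — no shift.
Only the nonzero effect(s) matter; the net shift is to the right.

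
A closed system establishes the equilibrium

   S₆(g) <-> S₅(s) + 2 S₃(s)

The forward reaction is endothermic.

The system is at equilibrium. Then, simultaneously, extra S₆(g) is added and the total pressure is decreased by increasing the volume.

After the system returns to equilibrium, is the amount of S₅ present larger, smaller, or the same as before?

Adding S₆ (g), a reactant, drives the reaction to the right.
Gas moles: reactants 1, products 0 (Δn_gas = -1). Expansion shifts the system toward the side with more moles of gas — to the left.
The two effects oppose each other, so the net shift — and hence the change in S₅ — cannot be determined from the given information.

cannot be determined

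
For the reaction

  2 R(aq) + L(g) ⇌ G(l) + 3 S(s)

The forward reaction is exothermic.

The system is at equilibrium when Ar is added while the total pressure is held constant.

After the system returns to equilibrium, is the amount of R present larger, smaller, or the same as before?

Adding inert gas at constant total pressure expands the volume and lowers every reacting partial pressure. With Δn_gas = 0 − 1 = -1, Q moves away from K toward the side with fewer gas moles, so the system shifts toward the side with more gas moles — to the left.
The net shift is to the left. R is a reactant, so its amount increases.

increases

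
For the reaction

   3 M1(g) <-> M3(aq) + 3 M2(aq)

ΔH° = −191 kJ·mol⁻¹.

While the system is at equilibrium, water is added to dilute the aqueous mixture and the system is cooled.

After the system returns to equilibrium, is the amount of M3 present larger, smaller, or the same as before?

Dilution lowers every aqueous concentration by the same factor. Δn_aq = 4 − 0 = +4, so the system shifts toward the side with more dissolved moles — to the right.
The forward reaction is exothermic. Lowering T favours the exothermic direction — shift to the right.
The net shift is to the right. M3 is a product, so its amount increases.

increases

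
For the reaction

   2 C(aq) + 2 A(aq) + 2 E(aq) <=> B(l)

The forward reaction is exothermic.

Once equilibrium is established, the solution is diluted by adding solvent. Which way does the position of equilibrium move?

Dilution lowers every aqueous concentration by the same factor. Δn_aq = 0 − 6 = -6, so the system shifts toward the side with more dissolved moles — to the left.

left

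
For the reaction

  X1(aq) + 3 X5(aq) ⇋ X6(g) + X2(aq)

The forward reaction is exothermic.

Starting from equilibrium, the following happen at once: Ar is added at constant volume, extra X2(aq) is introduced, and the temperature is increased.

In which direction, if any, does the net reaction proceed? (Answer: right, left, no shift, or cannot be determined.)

left

At constant volume, adding an inert gas leaves every reacting species' partial pressure unchanged, so Q is unchanged — no shift from this change.
Adding X2 (aq), a product, drives the reaction to the left.
The forward reaction is exothermic. Raising T favours the endothermic direction — shift to the left.
Only the nonzero effect(s) matter; the net shift is to the left.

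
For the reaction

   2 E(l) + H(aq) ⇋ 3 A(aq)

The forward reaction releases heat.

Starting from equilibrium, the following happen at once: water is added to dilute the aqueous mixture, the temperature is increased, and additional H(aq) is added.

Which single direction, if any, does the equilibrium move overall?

Dilution lowers every aqueous concentration by the same factor. Δn_aq = 3 − 1 = +2, so the system shifts toward the side with more dissolved moles — to the right.
The forward reaction is exothermic. Raising T favours the endothermic direction — shift to the left.
Adding H (aq), a reactant, drives the reaction to the right.
The individual effects push in opposite directions; without quantitative information the net direction cannot be determined.

cannot be determined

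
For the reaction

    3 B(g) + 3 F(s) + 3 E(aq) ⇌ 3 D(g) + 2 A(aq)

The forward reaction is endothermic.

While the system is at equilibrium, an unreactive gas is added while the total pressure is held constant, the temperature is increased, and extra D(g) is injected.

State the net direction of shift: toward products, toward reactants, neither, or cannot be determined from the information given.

cannot be determined

Adding inert gas at constant total pressure expands the volume, scaling every reacting partial pressure by the same factor. Δn_gas = 3 − 3 = 0, so Q is unchanged — no shift.
The forward reaction is endothermic. Raising T favours the endothermic direction — shift to the right.
Adding D (g), a product, drives the reaction to the left.
The individual effects push in opposite directions; without quantitative information the net direction cannot be determined.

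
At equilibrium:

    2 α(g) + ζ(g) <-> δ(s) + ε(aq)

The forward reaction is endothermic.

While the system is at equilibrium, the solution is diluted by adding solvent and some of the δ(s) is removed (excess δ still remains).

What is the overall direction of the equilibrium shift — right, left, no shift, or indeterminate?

Dilution lowers every aqueous concentration by the same factor. Δn_aq = 1 − 0 = +1, so the system shifts toward the side with more dissolved moles — to the right.
δ is a pure solid; its activity is 1 regardless of amount, so Q is unaffected — no shift from this change.
Only the nonzero effect(s) matter; the net shift is to the right.

right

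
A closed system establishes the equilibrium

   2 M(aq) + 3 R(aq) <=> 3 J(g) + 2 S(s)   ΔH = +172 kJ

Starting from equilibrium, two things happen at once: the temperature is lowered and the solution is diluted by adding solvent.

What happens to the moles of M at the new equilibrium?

The forward reaction is endothermic. Lowering T favours the exothermic direction — shift to the left.
Dilution lowers every aqueous concentration by the same factor. Δn_aq = 0 − 5 = -5, so the system shifts toward the side with more dissolved moles — to the left.
The net shift is to the left. M is a reactant, so its amount increases.

increases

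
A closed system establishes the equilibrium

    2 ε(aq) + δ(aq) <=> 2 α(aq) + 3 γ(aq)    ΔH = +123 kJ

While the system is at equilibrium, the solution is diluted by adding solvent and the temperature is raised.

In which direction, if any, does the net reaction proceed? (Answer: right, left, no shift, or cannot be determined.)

right

Dilution lowers every aqueous concentration by the same factor. Δn_aq = 5 − 3 = +2, so the system shifts toward the side with more dissolved moles — to the right.
The forward reaction is endothermic. Raising T favours the endothermic direction — shift to the right.
All effects act in the same direction — net shift to the right.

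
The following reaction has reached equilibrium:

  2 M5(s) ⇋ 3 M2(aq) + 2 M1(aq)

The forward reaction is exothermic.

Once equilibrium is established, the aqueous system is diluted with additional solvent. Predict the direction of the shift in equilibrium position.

right

Dilution lowers every aqueous concentration by the same factor. Δn_aq = 5 − 0 = +5, so the system shifts toward the side with more dissolved moles — to the right.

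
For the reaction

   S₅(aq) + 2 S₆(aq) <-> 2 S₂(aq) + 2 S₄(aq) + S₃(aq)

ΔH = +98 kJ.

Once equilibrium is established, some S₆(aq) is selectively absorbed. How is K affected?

The equilibrium constant depends only on temperature. This perturbation may move the position of equilibrium, but since T is unchanged, K itself is unchanged.

unchanged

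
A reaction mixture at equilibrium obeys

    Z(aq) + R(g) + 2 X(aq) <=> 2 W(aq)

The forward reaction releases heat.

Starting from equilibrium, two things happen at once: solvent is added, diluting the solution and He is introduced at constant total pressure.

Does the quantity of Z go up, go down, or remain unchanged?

increases

Dilution lowers every aqueous concentration by the same factor. Δn_aq = 2 − 3 = -1, so the system shifts toward the side with more dissolved moles — to the left.
Adding inert gas at constant total pressure expands the volume and lowers every reacting partial pressure. With Δn_gas = 0 − 1 = -1, Q moves away from K toward the side with fewer gas moles, so the system shifts toward the side with more gas moles — to the left.
The net shift is to the left. Z is a reactant, so its amount increases.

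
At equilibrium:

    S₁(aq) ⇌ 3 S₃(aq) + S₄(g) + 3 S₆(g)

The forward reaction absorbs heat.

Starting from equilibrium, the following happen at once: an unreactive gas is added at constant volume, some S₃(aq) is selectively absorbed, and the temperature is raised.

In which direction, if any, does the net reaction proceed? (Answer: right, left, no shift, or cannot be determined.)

At constant volume, adding an inert gas leaves every reacting species' partial pressure unchanged, so Q is unchanged — no shift from this change.
Removing S₃ (aq), a product, drives the reaction to the right.
The forward reaction is endothermic. Raising T favours the endothermic direction — shift to the right.
Only the nonzero effect(s) matter; the net shift is to the right.

right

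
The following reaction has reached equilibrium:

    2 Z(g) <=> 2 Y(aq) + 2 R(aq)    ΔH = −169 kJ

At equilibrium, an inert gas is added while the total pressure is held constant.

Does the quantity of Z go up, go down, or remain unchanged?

increases

Adding inert gas at constant total pressure expands the volume and lowers every reacting partial pressure. With Δn_gas = 0 − 2 = -2, Q moves away from K toward the side with fewer gas moles, so the system shifts toward the side with more gas moles — to the left.
The net shift is to the left. Z is a reactant, so its amount increases.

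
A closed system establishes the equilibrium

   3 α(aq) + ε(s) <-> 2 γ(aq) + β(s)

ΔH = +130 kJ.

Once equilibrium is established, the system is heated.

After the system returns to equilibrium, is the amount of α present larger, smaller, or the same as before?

decreases

The forward reaction is endothermic. Raising T favours the endothermic direction — shift to the right.
The net shift is to the right. α is a reactant, so its amount decreases.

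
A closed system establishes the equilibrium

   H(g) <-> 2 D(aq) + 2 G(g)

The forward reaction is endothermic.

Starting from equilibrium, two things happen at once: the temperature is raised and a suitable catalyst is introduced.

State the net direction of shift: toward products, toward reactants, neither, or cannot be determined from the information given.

right

The forward reaction is endothermic. Raising T favours the endothermic direction — shift to the right.
A catalyst speeds both forward and reverse rates equally; it changes neither Q nor K — no shift from this change.
Only the nonzero effect(s) matter; the net shift is to the right.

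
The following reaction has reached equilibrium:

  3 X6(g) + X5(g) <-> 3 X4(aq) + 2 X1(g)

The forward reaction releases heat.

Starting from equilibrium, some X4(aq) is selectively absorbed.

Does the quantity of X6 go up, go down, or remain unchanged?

decreases

Removing X4 (aq), a product, drives the reaction to the right.
The net shift is to the right. X6 is a reactant, so its amount decreases.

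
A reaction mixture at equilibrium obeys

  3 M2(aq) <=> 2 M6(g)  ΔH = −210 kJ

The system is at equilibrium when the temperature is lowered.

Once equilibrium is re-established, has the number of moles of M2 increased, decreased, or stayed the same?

The forward reaction is exothermic. Lowering T favours the exothermic direction — shift to the right.
The net shift is to the right. M2 is a reactant, so its amount decreases.

decreases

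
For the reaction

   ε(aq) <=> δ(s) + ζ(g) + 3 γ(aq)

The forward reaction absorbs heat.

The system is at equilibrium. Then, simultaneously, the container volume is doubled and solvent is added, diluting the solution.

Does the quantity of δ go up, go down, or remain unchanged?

increases

Gas moles: reactants 0, products 1 (Δn_gas = +1). Expansion shifts the system toward the side with more moles of gas — to the right.
Dilution lowers every aqueous concentration by the same factor. Δn_aq = 3 − 1 = +2, so the system shifts toward the side with more dissolved moles — to the right.
The net shift is to the right. δ is a product, so its amount increases.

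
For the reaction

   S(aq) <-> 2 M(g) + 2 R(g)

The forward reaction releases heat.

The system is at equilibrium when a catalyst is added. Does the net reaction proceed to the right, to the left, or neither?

no shift

A catalyst speeds both forward and reverse rates equally; it changes neither Q nor K — no shift from this change.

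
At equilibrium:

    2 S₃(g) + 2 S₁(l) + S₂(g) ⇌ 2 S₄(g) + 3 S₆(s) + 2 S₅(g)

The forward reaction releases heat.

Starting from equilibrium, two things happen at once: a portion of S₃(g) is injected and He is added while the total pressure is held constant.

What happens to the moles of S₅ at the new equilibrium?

increases

Adding S₃ (g), a reactant, drives the reaction to the right.
Adding inert gas at constant total pressure expands the volume and lowers every reacting partial pressure. With Δn_gas = 4 − 3 = +1, Q moves away from K toward the side with fewer gas moles, so the system shifts toward the side with more gas moles — to the right.
The net shift is to the right. S₅ is a product, so its amount increases.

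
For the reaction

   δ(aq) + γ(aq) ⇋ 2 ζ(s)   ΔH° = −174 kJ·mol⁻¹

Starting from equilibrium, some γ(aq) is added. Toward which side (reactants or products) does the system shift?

right

Adding γ (aq), a reactant, drives the reaction to the right.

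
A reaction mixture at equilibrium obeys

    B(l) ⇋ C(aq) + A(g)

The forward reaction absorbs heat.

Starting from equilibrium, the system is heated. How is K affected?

increases

K depends on temperature via the van 't Hoff relation. The forward reaction is endothermic, so raising T increases K.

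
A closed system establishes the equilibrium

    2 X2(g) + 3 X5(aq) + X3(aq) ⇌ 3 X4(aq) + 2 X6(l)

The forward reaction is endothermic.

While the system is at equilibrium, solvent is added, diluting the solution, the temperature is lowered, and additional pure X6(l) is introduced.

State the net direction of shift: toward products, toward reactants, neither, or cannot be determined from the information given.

left

Dilution lowers every aqueous concentration by the same factor. Δn_aq = 3 − 4 = -1, so the system shifts toward the side with more dissolved moles — to the left.
The forward reaction is endothermic. Lowering T favours the exothermic direction — shift to the left.
X6 is a pure liquid; its activity is 1 regardless of amount, so Q is unaffected — no shift from this change.
Only the nonzero effect(s) matter; the net shift is to the left.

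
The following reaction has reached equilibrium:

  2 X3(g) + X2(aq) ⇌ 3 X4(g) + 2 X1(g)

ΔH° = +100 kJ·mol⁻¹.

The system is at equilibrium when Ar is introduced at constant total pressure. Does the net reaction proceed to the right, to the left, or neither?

Adding inert gas at constant total pressure expands the volume and lowers every reacting partial pressure. With Δn_gas = 5 − 2 = +3, Q moves away from K toward the side with fewer gas moles, so the system shifts toward the side with more gas moles — to the right.

right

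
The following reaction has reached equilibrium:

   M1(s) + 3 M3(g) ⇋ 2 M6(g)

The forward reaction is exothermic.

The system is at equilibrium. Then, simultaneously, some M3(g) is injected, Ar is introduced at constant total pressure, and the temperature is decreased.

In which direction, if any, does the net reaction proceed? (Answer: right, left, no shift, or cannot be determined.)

cannot be determined

Adding M3 (g), a reactant, drives the reaction to the right.
Adding inert gas at constant total pressure expands the volume and lowers every reacting partial pressure. With Δn_gas = 2 − 3 = -1, Q moves away from K toward the side with fewer gas moles, so the system shifts toward the side with more gas moles — to the left.
The forward reaction is exothermic. Lowering T favours the exothermic direction — shift to the right.
The individual effects push in opposite directions; without quantitative information the net direction cannot be determined.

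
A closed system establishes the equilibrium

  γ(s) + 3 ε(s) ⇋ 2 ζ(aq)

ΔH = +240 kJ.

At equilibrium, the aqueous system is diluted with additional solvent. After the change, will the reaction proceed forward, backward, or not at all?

right

Dilution lowers every aqueous concentration by the same factor. Δn_aq = 2 − 0 = +2, so the system shifts toward the side with more dissolved moles — to the right.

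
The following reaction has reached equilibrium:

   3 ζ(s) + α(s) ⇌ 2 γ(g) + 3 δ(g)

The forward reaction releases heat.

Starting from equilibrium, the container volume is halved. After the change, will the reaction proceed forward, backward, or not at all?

Gas moles: reactants 0, products 5 (Δn_gas = +5). Compression shifts the system toward the side with fewer moles of gas — to the left.

left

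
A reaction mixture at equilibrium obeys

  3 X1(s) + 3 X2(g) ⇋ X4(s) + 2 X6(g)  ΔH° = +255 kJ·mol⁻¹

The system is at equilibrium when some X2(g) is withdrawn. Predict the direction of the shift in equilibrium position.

Removing X2 (g), a reactant, drives the reaction to the left.

left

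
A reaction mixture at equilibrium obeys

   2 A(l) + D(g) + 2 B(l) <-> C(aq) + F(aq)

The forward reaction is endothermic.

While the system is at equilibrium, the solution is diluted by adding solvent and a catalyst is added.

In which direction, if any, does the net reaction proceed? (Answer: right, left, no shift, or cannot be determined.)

right

Dilution lowers every aqueous concentration by the same factor. Δn_aq = 2 − 0 = +2, so the system shifts toward the side with more dissolved moles — to the right.
A catalyst speeds both forward and reverse rates equally; it changes neither Q nor K — no shift from this change.
Only the nonzero effect(s) matter; the net shift is to the right.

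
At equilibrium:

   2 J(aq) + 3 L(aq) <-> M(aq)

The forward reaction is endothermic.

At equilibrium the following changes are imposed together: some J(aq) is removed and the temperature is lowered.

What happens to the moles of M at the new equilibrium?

decreases

Removing J (aq), a reactant, drives the reaction to the left.
The forward reaction is endothermic. Lowering T favours the exothermic direction — shift to the left.
The net shift is to the left. M is a product, so its amount decreases.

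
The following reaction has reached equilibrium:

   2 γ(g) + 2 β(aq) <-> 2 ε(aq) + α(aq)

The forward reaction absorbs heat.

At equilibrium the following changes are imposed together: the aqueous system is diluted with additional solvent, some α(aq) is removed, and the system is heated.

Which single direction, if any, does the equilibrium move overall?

Dilution lowers every aqueous concentration by the same factor. Δn_aq = 3 − 2 = +1, so the system shifts toward the side with more dissolved moles — to the right.
Removing α (aq), a product, drives the reaction to the right.
The forward reaction is endothermic. Raising T favours the endothermic direction — shift to the right.
All effects act in the same direction — net shift to the right.

right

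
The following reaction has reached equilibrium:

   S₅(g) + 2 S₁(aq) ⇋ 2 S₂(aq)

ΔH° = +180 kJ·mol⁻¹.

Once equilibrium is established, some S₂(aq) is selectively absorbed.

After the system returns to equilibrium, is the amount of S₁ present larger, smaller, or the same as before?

decreases

Removing S₂ (aq), a product, drives the reaction to the right.
The net shift is to the right. S₁ is a reactant, so its amount decreases.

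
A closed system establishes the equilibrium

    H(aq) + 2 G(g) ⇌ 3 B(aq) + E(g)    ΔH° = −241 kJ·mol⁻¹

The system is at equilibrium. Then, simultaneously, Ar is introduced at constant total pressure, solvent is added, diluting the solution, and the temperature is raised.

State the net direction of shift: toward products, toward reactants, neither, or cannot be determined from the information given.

cannot be determined

Adding inert gas at constant total pressure expands the volume and lowers every reacting partial pressure. With Δn_gas = 1 − 2 = -1, Q moves away from K toward the side with fewer gas moles, so the system shifts toward the side with more gas moles — to the left.
Dilution lowers every aqueous concentration by the same factor. Δn_aq = 3 − 1 = +2, so the system shifts toward the side with more dissolved moles — to the right.
The forward reaction is exothermic. Raising T favours the endothermic direction — shift to the left.
The individual effects push in opposite directions; without quantitative information the net direction cannot be determined.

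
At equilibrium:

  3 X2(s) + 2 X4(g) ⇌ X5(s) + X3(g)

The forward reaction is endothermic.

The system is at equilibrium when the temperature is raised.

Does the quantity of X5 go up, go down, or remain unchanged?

increases

The forward reaction is endothermic. Raising T favours the endothermic direction — shift to the right.
The net shift is to the right. X5 is a product, so its amount increases.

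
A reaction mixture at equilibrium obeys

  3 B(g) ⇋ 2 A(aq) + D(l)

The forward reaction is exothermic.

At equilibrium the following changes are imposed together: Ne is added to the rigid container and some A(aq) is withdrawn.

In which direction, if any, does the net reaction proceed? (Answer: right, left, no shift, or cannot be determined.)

At constant volume, adding an inert gas leaves every reacting species' partial pressure unchanged, so Q is unchanged — no shift from this change.
Removing A (aq), a product, drives the reaction to the right.
Only the nonzero effect(s) matter; the net shift is to the right.

right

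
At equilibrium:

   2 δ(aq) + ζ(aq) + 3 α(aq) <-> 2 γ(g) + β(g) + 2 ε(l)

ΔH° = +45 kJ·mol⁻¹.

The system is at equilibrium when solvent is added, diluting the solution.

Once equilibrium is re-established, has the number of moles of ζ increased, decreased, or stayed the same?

increases

Dilution lowers every aqueous concentration by the same factor. Δn_aq = 0 − 6 = -6, so the system shifts toward the side with more dissolved moles — to the left.
The net shift is to the left. ζ is a reactant, so its amount increases.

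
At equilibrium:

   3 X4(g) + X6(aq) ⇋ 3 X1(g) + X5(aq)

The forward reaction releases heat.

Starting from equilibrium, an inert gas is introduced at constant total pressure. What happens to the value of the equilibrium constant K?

unchanged

The equilibrium constant depends only on temperature. This perturbation changes neither the position of equilibrium nor K.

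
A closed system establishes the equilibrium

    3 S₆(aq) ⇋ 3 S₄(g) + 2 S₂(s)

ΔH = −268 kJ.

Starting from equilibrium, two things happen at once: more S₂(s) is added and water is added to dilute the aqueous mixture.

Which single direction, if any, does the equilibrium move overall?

left

S₂ is a pure solid; its activity is 1 regardless of amount, so Q is unaffected — no shift from this change.
Dilution lowers every aqueous concentration by the same factor. Δn_aq = 0 − 3 = -3, so the system shifts toward the side with more dissolved moles — to the left.
Only the nonzero effect(s) matter; the net shift is to the left.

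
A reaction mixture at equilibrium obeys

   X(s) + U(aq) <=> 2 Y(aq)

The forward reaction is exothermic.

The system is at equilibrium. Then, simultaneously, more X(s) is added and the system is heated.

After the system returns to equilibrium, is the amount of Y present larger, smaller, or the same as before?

X is a pure solid; its activity is 1 regardless of amount, so Q is unaffected — no shift from this change.
The forward reaction is exothermic. Raising T favours the endothermic direction — shift to the left.
The net shift is to the left. Y is a product, so its amount decreases.

decreases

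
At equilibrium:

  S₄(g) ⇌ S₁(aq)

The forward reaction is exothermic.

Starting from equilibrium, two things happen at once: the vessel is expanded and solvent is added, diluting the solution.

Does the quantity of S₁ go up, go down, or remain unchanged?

Gas moles: reactants 1, products 0 (Δn_gas = -1). Expansion shifts the system toward the side with more moles of gas — to the left.
Dilution lowers every aqueous concentration by the same factor. Δn_aq = 1 − 0 = +1, so the system shifts toward the side with more dissolved moles — to the right.
The two effects oppose each other, so the net shift — and hence the change in S₁ — cannot be determined from the given information.

cannot be determined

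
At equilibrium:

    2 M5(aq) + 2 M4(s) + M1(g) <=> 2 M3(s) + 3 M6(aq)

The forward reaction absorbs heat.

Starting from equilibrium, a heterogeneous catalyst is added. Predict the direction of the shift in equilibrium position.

A catalyst speeds both forward and reverse rates equally; it changes neither Q nor K — no shift from this change.

no shift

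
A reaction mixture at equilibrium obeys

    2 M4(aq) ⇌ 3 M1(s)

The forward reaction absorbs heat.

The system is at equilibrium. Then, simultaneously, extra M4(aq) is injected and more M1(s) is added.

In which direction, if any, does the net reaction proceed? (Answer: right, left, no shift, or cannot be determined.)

Adding M4 (aq), a reactant, drives the reaction to the right.
M1 is a pure solid; its activity is 1 regardless of amount, so Q is unaffected — no shift from this change.
Only the nonzero effect(s) matter; the net shift is to the right.

right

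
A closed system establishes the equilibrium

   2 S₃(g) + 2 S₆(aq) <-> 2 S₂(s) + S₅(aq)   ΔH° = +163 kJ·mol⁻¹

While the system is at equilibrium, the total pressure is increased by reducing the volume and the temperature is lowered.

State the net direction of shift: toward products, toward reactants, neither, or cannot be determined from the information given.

Gas moles: reactants 2, products 0 (Δn_gas = -2). Compression shifts the system toward the side with fewer moles of gas — to the right.
The forward reaction is endothermic. Lowering T favours the exothermic direction — shift to the left.
The individual effects push in opposite directions; without quantitative information the net direction cannot be determined.

cannot be determined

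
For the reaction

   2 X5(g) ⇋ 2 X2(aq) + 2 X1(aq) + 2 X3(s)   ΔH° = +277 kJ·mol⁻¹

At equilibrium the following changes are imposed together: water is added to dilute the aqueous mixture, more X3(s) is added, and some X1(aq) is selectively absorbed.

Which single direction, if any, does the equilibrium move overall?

Dilution lowers every aqueous concentration by the same factor. Δn_aq = 4 − 0 = +4, so the system shifts toward the side with more dissolved moles — to the right.
X3 is a pure solid; its activity is 1 regardless of amount, so Q is unaffected — no shift from this change.
Removing X1 (aq), a product, drives the reaction to the right.
Only the nonzero effect(s) matter; the net shift is to the right.

right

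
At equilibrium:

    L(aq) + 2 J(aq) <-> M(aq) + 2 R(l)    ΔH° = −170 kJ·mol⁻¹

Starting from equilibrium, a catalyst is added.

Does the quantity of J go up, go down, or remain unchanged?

A catalyst speeds both forward and reverse rates equally; it changes neither Q nor K — no shift from this change.
No net shift occurs, so the amount of J is unchanged.

unchanged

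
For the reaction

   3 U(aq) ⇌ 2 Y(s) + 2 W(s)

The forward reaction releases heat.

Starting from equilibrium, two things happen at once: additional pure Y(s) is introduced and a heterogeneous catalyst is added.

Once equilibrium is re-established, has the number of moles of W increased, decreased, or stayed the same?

Y is a pure solid; its activity is 1 regardless of amount, so Q is unaffected — no shift from this change.
A catalyst speeds both forward and reverse rates equally; it changes neither Q nor K — no shift from this change.
No net shift occurs, so the amount of W is unchanged.

unchanged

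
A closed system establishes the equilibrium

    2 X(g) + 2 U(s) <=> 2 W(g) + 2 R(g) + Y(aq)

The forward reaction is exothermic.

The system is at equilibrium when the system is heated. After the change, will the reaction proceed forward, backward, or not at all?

left

The forward reaction is exothermic. Raising T favours the endothermic direction — shift to the left.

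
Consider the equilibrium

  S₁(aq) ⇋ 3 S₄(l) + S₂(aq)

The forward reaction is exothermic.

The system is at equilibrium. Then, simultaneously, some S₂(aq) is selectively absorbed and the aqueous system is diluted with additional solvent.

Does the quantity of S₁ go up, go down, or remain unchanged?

decreases

Removing S₂ (aq), a product, drives the reaction to the right.
Dilution scales every aqueous concentration by the same factor. Δn_aq = 1 − 1 = 0, so Q is unchanged — no shift.
The net shift is to the right. S₁ is a reactant, so its amount decreases.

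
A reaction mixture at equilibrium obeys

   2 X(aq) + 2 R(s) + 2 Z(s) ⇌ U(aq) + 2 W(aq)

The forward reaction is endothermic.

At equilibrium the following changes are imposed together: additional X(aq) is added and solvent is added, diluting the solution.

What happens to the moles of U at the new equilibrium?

Adding X (aq), a reactant, drives the reaction to the right.
Dilution lowers every aqueous concentration by the same factor. Δn_aq = 3 − 2 = +1, so the system shifts toward the side with more dissolved moles — to the right.
The net shift is to the right. U is a product, so its amount increases.

increases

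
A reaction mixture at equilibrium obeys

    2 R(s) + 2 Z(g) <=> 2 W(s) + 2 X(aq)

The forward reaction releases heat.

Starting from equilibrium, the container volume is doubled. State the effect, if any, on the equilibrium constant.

The equilibrium constant depends only on temperature. This perturbation may move the position of equilibrium, but since T is unchanged, K itself is unchanged.

unchanged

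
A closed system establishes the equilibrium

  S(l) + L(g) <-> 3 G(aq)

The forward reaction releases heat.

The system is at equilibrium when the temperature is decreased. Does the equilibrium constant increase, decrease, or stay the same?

K depends on temperature via the van 't Hoff relation. The forward reaction is exothermic, so lowering T increases K.

increases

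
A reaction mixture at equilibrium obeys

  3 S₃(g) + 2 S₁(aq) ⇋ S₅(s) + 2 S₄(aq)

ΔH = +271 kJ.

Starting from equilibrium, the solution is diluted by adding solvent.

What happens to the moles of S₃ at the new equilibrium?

unchanged

Dilution scales every aqueous concentration by the same factor. Δn_aq = 2 − 2 = 0, so Q is unchanged — no shift.
No net shift occurs, so the amount of S₃ is unchanged.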